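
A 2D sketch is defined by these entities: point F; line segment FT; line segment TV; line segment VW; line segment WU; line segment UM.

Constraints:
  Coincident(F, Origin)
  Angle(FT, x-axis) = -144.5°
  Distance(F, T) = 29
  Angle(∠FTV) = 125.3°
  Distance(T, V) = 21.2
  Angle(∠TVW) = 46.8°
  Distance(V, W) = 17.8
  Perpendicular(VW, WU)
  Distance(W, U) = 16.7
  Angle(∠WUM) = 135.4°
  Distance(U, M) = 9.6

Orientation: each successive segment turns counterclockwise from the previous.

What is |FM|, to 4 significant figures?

34.37

F is at the origin; FT runs at -144.5° with length 29.0, so T = (-23.61, -16.84). ∠FTV = 125.3° gives TV at -89.80° from the x-axis; with |TV| = 21.2, V = (-23.54, -38.04). ∠TVW = 46.8° gives VW at 43.40° from the x-axis; with |VW| = 17.8, W = (-10.60, -25.81). VW ⟂ WU, so WU runs at 133.4°; with |WU| = 16.7, U = (-22.08, -13.68). ∠WUM = 135.4° gives UM at 178.0° from the x-axis; with |UM| = 9.6, M = (-31.67, -13.34). Then |FM| = |M − F| = 34.37.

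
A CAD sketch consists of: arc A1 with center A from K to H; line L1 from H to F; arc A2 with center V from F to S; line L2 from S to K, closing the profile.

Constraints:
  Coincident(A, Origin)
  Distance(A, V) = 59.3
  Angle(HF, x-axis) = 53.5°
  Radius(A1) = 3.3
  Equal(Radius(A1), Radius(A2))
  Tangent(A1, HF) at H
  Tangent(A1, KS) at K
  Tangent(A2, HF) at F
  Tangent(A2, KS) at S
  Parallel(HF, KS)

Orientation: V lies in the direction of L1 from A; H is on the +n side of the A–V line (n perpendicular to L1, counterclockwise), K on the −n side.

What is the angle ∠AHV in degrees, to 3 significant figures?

86.8°

A is at the origin and V lies 59.3 along u from A, so V = 59.3·u = (35.3, 47.7). Tangency of A1 to both parallel lines with radius 3.3 puts H and K at A ± 3.3·n: H = (-2.65, 1.96), K = (2.65, -1.96). Then cos ∠AHV = HA·HV / (|HA||HV|), giving 86.8°.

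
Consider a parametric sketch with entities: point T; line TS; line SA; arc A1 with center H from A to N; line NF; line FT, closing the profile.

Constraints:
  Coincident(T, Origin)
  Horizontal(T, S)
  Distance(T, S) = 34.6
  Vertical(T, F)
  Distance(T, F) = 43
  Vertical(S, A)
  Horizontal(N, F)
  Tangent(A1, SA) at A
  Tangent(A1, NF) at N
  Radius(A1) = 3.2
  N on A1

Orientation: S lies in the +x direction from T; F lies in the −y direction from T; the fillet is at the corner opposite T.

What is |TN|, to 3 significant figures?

53.2

T is at the origin; T and S share the same y with |TS| = 34.6 and S on the +x side, so S = (34.6, 0.00). T and F share the same x with |TF| = 43.0 and F on the −y side, so F = (0.00, -43.0). The virtual corner opposite T is at (34.6, -43.0). A1 meets SA tangentially, so HA is at right angles to SA and since A1 is tangent to NF there, HN ⟂ NF, with radius 3.2, so the center H sits 3.2 in from both sides at H = (31.4, -39.8). That places the tangent points at A = (34.6, -39.8) on SA and N = (31.4, -43.0) on NF. Then |TN| = |N − T| = 53.2.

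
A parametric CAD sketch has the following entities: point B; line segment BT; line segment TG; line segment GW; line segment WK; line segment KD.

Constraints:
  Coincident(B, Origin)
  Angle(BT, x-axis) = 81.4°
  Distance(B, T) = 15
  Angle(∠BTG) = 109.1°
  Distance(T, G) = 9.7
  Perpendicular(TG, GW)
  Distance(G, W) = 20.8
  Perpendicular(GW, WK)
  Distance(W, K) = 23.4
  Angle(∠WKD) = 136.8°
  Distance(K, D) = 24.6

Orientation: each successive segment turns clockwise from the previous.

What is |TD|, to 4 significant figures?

31.88

B is at the origin; BT runs at 81.4° with length 15.0, so T = (2.243, 14.83). ∠BTG = 109.1° gives TG at 10.50° from the x-axis; with |TG| = 9.7, G = (11.78, 16.60). The perpendicularity gives GW at right angles to TG, so GW runs at -79.50°; with |GW| = 20.8, W = (15.57, -3.853). GW is perpendicular to WK, so WK runs at -169.5°; with |WK| = 23.4, K = (-7.437, -8.117). ∠WKD = 136.8° gives KD at 147.3° from the x-axis; with |KD| = 24.6, D = (-28.14, 5.173). Then |TD| = |D − T| = 31.88.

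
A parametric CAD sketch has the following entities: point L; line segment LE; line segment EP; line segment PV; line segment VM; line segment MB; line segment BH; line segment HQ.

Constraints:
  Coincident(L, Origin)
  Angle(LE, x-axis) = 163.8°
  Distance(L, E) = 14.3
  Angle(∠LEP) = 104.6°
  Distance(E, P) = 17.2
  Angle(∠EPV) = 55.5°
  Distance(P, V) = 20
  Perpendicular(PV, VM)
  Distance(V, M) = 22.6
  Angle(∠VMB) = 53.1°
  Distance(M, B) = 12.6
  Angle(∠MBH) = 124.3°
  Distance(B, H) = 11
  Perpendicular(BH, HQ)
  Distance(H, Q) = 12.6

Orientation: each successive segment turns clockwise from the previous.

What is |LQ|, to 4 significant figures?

4.693

L is at the origin; LE runs at 163.8° with length 14.3, so E = (-13.73, 3.990). ∠LEP = 104.6° gives EP at 88.40° from the x-axis; with |EP| = 17.2, P = (-13.25, 21.18). ∠EPV = 55.5° gives PV at -36.10° from the x-axis; with |PV| = 20.0, V = (2.908, 9.399). PV ⟂ VM, so VM runs at -126.1°; with |VM| = 22.6, M = (-10.41, -8.862). ∠VMB = 53.1° gives MB at 107.0° from the x-axis; with |MB| = 12.6, B = (-14.09, 3.188). ∠MBH = 124.3° gives BH at 51.30° from the x-axis; with |BH| = 11.0, H = (-7.214, 11.77). BH is perpendicular to HQ, so HQ runs at -38.70°; with |HQ| = 12.6, Q = (2.619, 3.894). Then |LQ| = |Q − L| = 4.693.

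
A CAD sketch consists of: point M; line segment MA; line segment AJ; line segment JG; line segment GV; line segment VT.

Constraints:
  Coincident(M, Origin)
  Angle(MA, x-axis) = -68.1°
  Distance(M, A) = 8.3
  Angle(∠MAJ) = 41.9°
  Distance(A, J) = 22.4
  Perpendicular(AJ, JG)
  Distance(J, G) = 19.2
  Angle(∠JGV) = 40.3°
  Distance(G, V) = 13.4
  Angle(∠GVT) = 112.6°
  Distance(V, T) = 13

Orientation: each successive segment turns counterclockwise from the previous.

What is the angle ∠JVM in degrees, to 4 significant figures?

109.5°

M is at the origin; MA runs at -68.1° with length 8.3, so A = (3.096, -7.701). ∠MAJ = 41.9° gives AJ at 70.00° from the x-axis; with |AJ| = 22.4, J = (10.76, 13.35). The perpendicularity gives JG at right angles to AJ, so JG runs at 160.0°; with |JG| = 19.2, G = (-7.285, 19.91). ∠JGV = 40.3° gives GV at -60.30° from the x-axis; with |GV| = 13.4, V = (-0.6459, 8.275). Then cos ∠JVM = VJ·VM / (|VJ||VM|), giving 109.5°.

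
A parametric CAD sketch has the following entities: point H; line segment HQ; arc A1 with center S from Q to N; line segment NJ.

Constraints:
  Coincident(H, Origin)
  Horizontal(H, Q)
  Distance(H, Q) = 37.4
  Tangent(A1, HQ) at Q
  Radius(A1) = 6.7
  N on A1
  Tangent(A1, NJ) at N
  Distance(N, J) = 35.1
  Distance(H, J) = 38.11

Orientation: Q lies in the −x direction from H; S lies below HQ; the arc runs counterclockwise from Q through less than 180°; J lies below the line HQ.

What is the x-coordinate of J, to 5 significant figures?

-15.401

Checks: |SN| = 6.700 ✓; ∠(SN, NJ) = 90.00° ✓; |NJ| = 35.10 ✓; |HJ| = 38.11 ✓.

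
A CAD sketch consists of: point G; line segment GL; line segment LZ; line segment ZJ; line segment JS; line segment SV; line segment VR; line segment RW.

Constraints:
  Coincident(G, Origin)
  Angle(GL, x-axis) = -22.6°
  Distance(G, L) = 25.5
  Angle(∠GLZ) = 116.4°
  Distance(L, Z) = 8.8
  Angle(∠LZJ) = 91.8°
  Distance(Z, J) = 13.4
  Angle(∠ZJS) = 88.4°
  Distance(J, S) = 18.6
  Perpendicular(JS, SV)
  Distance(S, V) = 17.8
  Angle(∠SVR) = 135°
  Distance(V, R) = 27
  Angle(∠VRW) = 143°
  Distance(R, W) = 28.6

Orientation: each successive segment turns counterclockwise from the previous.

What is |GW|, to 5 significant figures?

70.468

G is at the origin; GL runs at -22.6° with length 25.5, so L = (23.542, -9.7995). ∠GLZ = 116.4° gives LZ at 41.000° from the x-axis; with |LZ| = 8.8, Z = (30.183, -4.0262). ∠LZJ = 91.8° gives ZJ at 129.20° from the x-axis; with |ZJ| = 13.4, J = (21.714, 6.3580). ∠ZJS = 88.4° gives JS at -139.20° from the x-axis; with |JS| = 18.6, S = (7.6340, -5.7956). The perpendicularity gives SV at right angles to JS, so SV runs at -49.200°; with |SV| = 17.8, V = (19.265, -19.270). ∠SVR = 135.0° gives VR at -4.2000° from the x-axis; with |VR| = 27.0, R = (46.192, -21.248). ∠VRW = 143.0° gives RW at 32.800° from the x-axis; with |RW| = 28.6, W = (70.233, -5.7547). Then |GW| = |W − G| = 70.468.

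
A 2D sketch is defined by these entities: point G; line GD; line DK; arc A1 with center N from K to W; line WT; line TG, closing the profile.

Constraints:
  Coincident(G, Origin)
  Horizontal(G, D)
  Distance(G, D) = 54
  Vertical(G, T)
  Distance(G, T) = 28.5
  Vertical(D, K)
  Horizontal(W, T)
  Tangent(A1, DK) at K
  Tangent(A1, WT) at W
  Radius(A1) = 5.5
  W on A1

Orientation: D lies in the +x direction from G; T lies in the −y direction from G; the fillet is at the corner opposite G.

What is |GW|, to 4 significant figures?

56.25

G is at the origin; GD is horizontal with |GD| = 54.0 and D on the +x side, so D = (54.00, 0.000). GT is vertical with |GT| = 28.5 and T on the −y side, so T = (0.000, -28.50). The virtual corner opposite G is at (54.00, -28.50). Tangency of A1 to DK means the radius NK is perpendicular to DK and since A1 is tangent to WT there, NW ⟂ WT, with radius 5.5, so the center N sits 5.5 in from both sides at N = (48.50, -23.00). That places the tangent points at K = (54.00, -23.00) on DK and W = (48.50, -28.50) on WT. Then |GW| = |W − G| = 56.25.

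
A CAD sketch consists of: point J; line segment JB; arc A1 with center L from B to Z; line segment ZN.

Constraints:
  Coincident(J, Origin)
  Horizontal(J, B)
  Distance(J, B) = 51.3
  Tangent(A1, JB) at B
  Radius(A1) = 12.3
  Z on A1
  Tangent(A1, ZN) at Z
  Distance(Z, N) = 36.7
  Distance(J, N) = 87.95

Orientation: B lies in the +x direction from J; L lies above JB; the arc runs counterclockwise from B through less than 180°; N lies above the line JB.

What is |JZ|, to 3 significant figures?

62.8

Checks: |LZ| = 12.30 ✓; ∠(LZ, ZN) = 90.00° ✓; |ZN| = 36.70 ✓; |JN| = 87.95 ✓.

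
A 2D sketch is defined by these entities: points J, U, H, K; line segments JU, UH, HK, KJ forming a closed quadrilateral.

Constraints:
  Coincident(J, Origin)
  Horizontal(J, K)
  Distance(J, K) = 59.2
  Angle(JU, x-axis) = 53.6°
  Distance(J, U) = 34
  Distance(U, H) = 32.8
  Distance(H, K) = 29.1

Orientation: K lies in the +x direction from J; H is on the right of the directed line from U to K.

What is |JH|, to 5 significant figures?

30.590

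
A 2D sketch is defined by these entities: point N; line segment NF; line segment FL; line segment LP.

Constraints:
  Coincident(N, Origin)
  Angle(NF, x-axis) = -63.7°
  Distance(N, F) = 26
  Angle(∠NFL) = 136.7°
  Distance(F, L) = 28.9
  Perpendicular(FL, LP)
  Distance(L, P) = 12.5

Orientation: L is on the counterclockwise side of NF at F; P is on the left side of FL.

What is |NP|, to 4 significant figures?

48.12

N is at the origin; NF runs at -63.7° with length 26.0, so F = 26.0·(cos -63.7°, sin -63.7°) = (11.52, -23.31). ∠NFL = 136.7°, so FL runs at -63.7° + (180° − 136.7°) = -20.40° from the x-axis; with |FL| = 28.9, L = F + 28.9·(cos -20.40°, sin -20.40°) = (38.61, -33.38). FL ⟂ LP; with |LP| = 12.5 on the left of FL, P = L + 12.5·(0.3486, 0.9373) = (42.96, -21.67). Then |NP| = |P − N| = 48.12.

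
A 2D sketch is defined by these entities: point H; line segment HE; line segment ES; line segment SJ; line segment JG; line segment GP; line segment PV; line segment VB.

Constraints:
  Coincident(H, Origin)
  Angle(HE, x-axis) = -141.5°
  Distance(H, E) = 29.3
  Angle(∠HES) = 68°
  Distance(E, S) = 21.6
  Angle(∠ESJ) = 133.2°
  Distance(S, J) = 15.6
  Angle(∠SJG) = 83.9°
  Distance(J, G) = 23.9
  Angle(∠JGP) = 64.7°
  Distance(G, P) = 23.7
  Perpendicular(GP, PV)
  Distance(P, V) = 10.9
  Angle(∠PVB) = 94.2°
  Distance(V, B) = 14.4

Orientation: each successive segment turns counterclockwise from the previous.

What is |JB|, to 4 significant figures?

9.693

H is at the origin; HE runs at -141.5° with length 29.3, so E = (-22.93, -18.24). ∠HES = 68.0° gives ES at -29.50° from the x-axis; with |ES| = 21.6, S = (-4.131, -28.88). ∠ESJ = 133.2° gives SJ at 17.30° from the x-axis; with |SJ| = 15.6, J = (10.76, -24.24). ∠SJG = 83.9° gives JG at 113.4° from the x-axis; with |JG| = 23.9, G = (1.272, -2.303). ∠JGP = 64.7° gives GP at -131.3° from the x-axis; with |GP| = 23.7, P = (-14.37, -20.11). The perpendicularity gives PV at right angles to GP, so PV runs at -41.30°; with |PV| = 10.9, V = (-6.182, -27.30). ∠PVB = 94.2° gives VB at 44.50° from the x-axis; with |VB| = 14.4, B = (4.089, -17.21). Then |JB| = |B − J| = 9.693.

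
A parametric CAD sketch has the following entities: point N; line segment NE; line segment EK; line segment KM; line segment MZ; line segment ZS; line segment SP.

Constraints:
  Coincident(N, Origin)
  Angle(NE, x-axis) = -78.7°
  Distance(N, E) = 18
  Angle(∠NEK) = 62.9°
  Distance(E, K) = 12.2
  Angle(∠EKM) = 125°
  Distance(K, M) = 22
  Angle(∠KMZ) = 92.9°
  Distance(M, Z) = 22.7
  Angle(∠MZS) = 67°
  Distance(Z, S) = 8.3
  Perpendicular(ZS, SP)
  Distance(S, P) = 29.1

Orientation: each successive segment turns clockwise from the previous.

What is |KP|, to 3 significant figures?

26.4

N is at the origin; NE runs at -78.7° with length 18.0, so E = (3.53, -17.7). ∠NEK = 62.9° gives EK at 164° from the x-axis; with |EK| = 12.2, K = (-8.21, -14.3). ∠EKM = 125.0° gives KM at 109° from the x-axis; with |KM| = 22.0, M = (-15.4, 6.45). ∠KMZ = 92.9° gives MZ at 22.1° from the x-axis; with |MZ| = 22.7, Z = (5.59, 15.0). ∠MZS = 67.0° gives ZS at -90.9° from the x-axis; with |ZS| = 8.3, S = (5.45, 6.69). The perpendicularity gives SP at right angles to ZS, so SP runs at 179°; with |SP| = 29.1, P = (-23.6, 7.15). Then |KP| = |P − K| = 26.4.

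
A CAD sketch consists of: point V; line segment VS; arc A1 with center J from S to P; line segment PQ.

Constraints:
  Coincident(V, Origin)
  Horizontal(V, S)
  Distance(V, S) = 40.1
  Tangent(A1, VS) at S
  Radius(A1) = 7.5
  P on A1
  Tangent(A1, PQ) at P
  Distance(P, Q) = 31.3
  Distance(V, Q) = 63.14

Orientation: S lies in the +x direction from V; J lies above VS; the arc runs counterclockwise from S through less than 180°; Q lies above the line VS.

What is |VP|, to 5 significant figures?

48.054

V is at the origin; VS is horizontal with |VS| = 40.1 and S on the +x side, so S = (40.100, 0.0000). The tangent condition forces JS to be normal to VS, so J = S + (0, 7.5) = (40.100, 7.5000). Since JP ⟂ PQ (tangency), |JQ| = √(7.5² + 31.3²) = 32.186 regardless of where P sits on A1. So Q lies on both circle(V, 63.14) and circle(J, 32.186); the above-VS intersection is Q = (50.440, 37.980). P is the foot of the tangent from Q: P = (47.568, 6.8119).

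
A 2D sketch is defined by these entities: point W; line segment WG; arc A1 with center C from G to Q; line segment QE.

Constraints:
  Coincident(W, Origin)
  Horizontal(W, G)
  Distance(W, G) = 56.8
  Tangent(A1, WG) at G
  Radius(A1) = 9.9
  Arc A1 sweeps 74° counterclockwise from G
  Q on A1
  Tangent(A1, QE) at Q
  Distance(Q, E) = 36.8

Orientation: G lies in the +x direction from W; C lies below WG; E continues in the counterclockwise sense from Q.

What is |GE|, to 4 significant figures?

46.87

On A1, G sits at bearing 90° from C; a 74° counterclockwise sweep puts Q at bearing 164°, so Q = C + 9.9·(cos 164°, sin 164°) = (47.28, -7.171). The tangent condition forces CQ to be normal to QE, so QE runs along (−sin 164°, cos 164°); with |QE| = 36.8, E = (37.14, -42.55). Then |GE| = |E − G| = 46.87.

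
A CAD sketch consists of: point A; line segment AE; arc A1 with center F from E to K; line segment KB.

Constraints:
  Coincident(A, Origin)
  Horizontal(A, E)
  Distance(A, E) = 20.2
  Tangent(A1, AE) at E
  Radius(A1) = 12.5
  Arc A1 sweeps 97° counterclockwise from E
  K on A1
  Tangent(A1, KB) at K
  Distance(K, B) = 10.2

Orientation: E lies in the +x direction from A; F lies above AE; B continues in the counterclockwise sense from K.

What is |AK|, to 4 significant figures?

35.49

A is at the origin; A and E share the same y with |AE| = 20.2 and E on the +x side, so E = (20.20, 0.000). A1 meets AE tangentially, so FE is at right angles to AE, so F = E + (0, 12.5) = (20.20, 12.50). On A1, E sits at bearing -90° from F; a 97° counterclockwise sweep puts K at bearing 7°, so K = F + 12.5·(cos 7°, sin 7°) = (32.61, 14.02). Then |AK| = |K − A| = 35.49.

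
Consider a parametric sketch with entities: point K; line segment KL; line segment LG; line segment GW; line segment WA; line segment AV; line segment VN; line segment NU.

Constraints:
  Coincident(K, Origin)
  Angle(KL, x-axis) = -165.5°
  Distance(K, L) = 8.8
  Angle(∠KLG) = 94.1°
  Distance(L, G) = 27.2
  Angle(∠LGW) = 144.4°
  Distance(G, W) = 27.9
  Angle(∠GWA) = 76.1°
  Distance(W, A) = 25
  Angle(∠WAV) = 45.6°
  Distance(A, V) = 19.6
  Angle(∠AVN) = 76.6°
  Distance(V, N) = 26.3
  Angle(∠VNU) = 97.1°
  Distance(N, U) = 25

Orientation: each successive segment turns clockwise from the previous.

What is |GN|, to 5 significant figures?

36.571

∠WAV = 45.6° gives AV at -165.30° from the x-axis; with |AV| = 19.6, V = (-6.5450, 32.445). ∠AVN = 76.6° gives VN at 91.300° from the x-axis; with |VN| = 26.3, N = (-7.1417, 58.738). Then |GN| = |N − G| = 36.571.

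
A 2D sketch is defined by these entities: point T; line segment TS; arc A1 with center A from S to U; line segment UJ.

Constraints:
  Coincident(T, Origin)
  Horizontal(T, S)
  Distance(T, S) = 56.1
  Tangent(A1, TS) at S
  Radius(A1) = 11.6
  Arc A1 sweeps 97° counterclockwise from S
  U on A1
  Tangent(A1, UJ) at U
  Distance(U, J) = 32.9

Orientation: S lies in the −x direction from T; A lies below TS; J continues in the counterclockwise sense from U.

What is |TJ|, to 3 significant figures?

78.3

On A1, S sits at bearing 90° from A; a 97° counterclockwise sweep puts U at bearing 187°, so U = A + 11.6·(cos 187°, sin 187°) = (-67.6, -13.0). Tangency of A1 to UJ means the radius AU is perpendicular to UJ, so UJ runs along (−sin 187°, cos 187°); with |UJ| = 32.9, J = (-63.6, -45.7). Then |TJ| = |J − T| = 78.3.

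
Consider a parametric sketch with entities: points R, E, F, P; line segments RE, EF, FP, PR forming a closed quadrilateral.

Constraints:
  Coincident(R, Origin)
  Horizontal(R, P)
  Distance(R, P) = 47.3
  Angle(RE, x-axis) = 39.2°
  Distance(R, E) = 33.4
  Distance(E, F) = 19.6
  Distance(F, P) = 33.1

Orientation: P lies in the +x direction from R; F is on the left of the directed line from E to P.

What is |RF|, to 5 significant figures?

52.981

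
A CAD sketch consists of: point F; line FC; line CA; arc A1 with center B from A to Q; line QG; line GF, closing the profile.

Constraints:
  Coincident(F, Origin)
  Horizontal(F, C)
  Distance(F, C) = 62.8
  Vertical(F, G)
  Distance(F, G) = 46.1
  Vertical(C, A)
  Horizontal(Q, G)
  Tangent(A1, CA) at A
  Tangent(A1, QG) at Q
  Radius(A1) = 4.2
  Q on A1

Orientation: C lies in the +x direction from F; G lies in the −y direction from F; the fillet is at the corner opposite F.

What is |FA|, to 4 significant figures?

75.49

The virtual corner opposite F is at (62.80, -46.10). The tangent condition forces BA to be normal to CA and tangency of A1 to QG means the radius BQ is perpendicular to QG, with radius 4.2, so the center B sits 4.2 in from both sides at B = (58.60, -41.90). That places the tangent points at A = (62.80, -41.90) on CA and Q = (58.60, -46.10) on QG. Then |FA| = |A − F| = 75.49.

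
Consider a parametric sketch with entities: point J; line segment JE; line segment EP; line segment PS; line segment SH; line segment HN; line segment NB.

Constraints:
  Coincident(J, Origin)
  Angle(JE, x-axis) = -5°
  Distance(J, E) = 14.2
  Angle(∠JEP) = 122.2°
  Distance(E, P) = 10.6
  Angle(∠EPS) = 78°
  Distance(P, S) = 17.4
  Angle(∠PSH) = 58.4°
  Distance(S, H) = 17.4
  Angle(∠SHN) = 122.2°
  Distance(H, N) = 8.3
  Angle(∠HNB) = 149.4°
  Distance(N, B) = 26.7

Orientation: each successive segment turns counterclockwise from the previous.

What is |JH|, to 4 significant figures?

7.262

J is at the origin; JE runs at -5.0° with length 14.2, so E = (14.15, -1.238). ∠JEP = 122.2° gives EP at 52.80° from the x-axis; with |EP| = 10.6, P = (20.55, 7.206). ∠EPS = 78.0° gives PS at 154.8° from the x-axis; with |PS| = 17.4, S = (4.811, 14.61). ∠PSH = 58.4° gives SH at -83.60° from the x-axis; with |SH| = 17.4, H = (6.750, -2.677). Then |JH| = |H − J| = 7.262.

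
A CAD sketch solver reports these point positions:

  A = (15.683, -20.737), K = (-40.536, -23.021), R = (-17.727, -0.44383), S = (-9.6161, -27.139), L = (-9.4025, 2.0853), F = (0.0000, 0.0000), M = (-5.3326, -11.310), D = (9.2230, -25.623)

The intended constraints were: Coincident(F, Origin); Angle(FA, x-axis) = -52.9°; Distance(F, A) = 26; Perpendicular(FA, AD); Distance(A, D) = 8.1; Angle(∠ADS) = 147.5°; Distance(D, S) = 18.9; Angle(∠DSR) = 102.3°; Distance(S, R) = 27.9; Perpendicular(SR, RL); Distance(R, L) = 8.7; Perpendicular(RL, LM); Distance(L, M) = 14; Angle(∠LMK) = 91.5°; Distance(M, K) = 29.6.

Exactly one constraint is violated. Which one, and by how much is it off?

Distance(M, K) = 29.6 — off by 7.50.

F = (0.00, 0.00) ✓; FA at -52.90° ✓; |FA| = 26.00 ✓; ∠(FA, AD) = 90.00° ✓; |AD| = 8.100 ✓; ∠ADS = 147.5° ✓; |DS| = 18.90 ✓; ∠DSR = 102.3° ✓; |SR| = 27.90 ✓; ∠(SR, RL) = 90.00° ✓; |RL| = 8.700 ✓; ∠(RL, LM) = 90.00° ✓; |LM| = 14.00 ✓; ∠LMK = 91.50° ✓; |MK| = 37.10 ✗.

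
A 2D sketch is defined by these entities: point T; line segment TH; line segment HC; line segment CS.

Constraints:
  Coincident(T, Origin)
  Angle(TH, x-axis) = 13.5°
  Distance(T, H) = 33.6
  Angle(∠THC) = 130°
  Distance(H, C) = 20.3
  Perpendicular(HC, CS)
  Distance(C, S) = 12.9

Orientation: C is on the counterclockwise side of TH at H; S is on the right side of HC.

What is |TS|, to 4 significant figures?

56.99

T is at the origin; TH runs at 13.5° with length 33.6, so H = 33.6·(cos 13.5°, sin 13.5°) = (32.67, 7.844). ∠THC = 130.0°, so HC runs at 13.5° + (180° − 130.0°) = 63.50° from the x-axis; with |HC| = 20.3, C = H + 20.3·(cos 63.50°, sin 63.50°) = (41.73, 26.01). HC is perpendicular to CS; with |CS| = 12.9 on the right of HC, S = C + 12.9·(0.8949, -0.4462) = (53.27, 20.25). Then |TS| = |S − T| = 56.99.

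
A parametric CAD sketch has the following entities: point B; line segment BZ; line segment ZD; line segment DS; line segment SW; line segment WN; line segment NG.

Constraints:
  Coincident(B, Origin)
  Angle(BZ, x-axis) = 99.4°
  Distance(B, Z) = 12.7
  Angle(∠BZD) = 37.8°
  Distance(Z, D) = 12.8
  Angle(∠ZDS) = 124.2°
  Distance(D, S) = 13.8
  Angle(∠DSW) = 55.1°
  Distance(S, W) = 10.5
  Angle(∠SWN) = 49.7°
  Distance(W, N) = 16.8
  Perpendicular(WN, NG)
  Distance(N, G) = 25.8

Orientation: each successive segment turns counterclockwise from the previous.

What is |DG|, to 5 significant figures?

31.802

∠SWN = 49.7° gives WN at -167.40° from the x-axis; with |WN| = 16.8, N = (-13.326, -5.3501). WN ⟂ NG, so NG runs at -77.400°; with |NG| = 25.8, G = (-7.6979, -30.529). Then |DG| = |G − D| = 31.802.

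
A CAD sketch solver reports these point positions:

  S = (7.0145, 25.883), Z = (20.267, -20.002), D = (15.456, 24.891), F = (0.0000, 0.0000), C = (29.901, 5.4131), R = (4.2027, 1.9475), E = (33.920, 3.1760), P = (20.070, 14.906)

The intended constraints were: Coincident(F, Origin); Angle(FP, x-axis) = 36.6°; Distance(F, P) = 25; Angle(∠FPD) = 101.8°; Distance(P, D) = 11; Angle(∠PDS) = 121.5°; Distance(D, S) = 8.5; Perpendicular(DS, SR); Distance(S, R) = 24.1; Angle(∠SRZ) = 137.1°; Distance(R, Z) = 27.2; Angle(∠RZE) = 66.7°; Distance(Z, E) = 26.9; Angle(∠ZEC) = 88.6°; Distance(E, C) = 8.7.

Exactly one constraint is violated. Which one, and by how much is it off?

Distance(E, C) = 8.7 — off by 4.10.

F = (0.00, 0.00) ✓; FP at 36.60° ✓; |FP| = 25.00 ✓; ∠FPD = 101.8° ✓; |PD| = 11.00 ✓; ∠PDS = 121.5° ✓; |DS| = 8.500 ✓; ∠(DS, SR) = 90.00° ✓; |SR| = 24.10 ✓; ∠SRZ = 137.1° ✓; |RZ| = 27.20 ✓; ∠RZE = 66.70° ✓; |ZE| = 26.90 ✓; ∠ZEC = 88.60° ✓; |EC| = 4.600 ✗.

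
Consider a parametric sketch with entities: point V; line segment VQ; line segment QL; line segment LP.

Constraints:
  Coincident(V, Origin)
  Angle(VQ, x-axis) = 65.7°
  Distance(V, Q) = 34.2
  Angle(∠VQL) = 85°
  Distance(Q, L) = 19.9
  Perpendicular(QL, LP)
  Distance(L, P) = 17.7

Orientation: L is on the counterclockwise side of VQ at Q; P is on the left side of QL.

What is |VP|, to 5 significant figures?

23.542

V is at the origin; VQ runs at 65.7° with length 34.2, so Q = 34.2·(cos 65.7°, sin 65.7°) = (14.074, 31.170). ∠VQL = 85.0°, so QL runs at 65.7° + (180° − 85.0°) = 160.70° from the x-axis; with |QL| = 19.9, L = Q + 19.9·(cos 160.70°, sin 160.70°) = (-4.7078, 37.747). QL ⟂ LP; with |LP| = 17.7 on the left of QL, P = L + 17.7·(-0.33051, -0.94380) = (-10.558, 21.042). Then |VP| = |P − V| = 23.542.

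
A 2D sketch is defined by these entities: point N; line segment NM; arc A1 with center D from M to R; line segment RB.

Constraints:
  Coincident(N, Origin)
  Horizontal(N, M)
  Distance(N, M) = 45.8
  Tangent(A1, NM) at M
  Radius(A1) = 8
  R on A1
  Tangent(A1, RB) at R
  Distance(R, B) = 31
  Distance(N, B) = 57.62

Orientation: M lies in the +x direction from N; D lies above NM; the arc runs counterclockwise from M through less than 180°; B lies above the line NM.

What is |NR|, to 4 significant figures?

54.35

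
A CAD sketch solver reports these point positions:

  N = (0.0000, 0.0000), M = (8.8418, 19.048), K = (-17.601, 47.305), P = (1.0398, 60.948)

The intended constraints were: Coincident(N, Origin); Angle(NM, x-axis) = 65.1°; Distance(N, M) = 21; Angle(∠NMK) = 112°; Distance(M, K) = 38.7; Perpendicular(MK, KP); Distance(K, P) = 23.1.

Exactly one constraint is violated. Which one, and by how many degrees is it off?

Perpendicular(MK, KP) — off by 6.90°.

N = (0.00, 0.00) ✓; NM at 65.10° ✓; |NM| = 21.00 ✓; ∠NMK = 112.0° ✓; |MK| = 38.70 ✓; ∠(MK, KP) = 96.90° ✗; |KP| = 23.10 ✓.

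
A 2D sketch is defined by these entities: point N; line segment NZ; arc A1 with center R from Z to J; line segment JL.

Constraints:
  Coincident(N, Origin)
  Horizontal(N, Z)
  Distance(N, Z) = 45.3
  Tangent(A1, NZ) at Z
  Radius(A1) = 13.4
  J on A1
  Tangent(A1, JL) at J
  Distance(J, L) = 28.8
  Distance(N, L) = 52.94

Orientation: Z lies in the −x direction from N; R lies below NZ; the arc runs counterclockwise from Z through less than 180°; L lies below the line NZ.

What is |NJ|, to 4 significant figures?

58.90

Checks: |RJ| = 13.40 ✓; ∠(RJ, JL) = 90.00° ✓; |JL| = 28.80 ✓; |NL| = 52.94 ✓.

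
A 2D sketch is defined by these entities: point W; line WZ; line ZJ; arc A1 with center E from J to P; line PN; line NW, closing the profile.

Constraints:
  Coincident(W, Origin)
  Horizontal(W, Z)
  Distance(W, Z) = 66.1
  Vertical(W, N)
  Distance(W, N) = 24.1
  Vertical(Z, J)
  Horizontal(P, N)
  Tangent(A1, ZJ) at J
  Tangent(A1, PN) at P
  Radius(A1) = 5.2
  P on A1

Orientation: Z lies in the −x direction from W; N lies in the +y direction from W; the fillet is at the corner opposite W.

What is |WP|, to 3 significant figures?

65.5

W is at the origin; WZ is horizontal with |WZ| = 66.1 and Z on the −x side, so Z = (-66.1, 0.00). WN is vertical with |WN| = 24.1 and N on the +y side, so N = (0.00, 24.1). The virtual corner opposite W is at (-66.1, 24.1). The tangent condition forces EJ to be normal to ZJ and the tangent condition forces EP to be normal to PN, with radius 5.2, so the center E sits 5.2 in from both sides at E = (-60.9, 18.9). That places the tangent points at J = (-66.1, 18.9) on ZJ and P = (-60.9, 24.1) on PN. Then |WP| = |P − W| = 65.5.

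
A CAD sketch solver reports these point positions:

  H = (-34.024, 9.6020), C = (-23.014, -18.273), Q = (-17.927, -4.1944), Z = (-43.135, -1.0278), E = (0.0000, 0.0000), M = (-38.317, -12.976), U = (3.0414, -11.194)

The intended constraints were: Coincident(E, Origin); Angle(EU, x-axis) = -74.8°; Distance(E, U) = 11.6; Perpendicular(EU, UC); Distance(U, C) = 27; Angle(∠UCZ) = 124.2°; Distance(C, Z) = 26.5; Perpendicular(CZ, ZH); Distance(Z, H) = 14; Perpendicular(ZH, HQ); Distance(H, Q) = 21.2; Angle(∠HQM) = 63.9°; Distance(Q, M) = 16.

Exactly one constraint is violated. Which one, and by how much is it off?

Distance(Q, M) = 16 — off by 6.20.

E = (0.00, 0.00) ✓; EU at -74.80° ✓; |EU| = 11.60 ✓; ∠(EU, UC) = 90.00° ✓; |UC| = 27.00 ✓; ∠UCZ = 124.2° ✓; |CZ| = 26.50 ✓; ∠(CZ, ZH) = 90.00° ✓; |ZH| = 14.00 ✓; ∠(ZH, HQ) = 90.00° ✓; |HQ| = 21.20 ✓; ∠HQM = 63.90° ✓; |QM| = 22.20 ✗.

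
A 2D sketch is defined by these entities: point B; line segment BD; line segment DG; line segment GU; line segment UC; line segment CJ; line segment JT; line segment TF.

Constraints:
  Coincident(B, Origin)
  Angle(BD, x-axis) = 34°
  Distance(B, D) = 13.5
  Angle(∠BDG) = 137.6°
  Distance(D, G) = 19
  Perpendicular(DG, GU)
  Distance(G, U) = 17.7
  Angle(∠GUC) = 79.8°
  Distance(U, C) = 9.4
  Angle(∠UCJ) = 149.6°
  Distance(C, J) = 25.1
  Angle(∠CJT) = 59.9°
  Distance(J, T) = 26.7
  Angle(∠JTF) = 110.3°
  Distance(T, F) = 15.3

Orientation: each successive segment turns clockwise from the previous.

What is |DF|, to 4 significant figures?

25.78

B is at the origin; BD runs at 34.0° with length 13.5, so D = (11.19, 7.549). ∠BDG = 137.6° gives DG at -8.400° from the x-axis; with |DG| = 19.0, G = (29.99, 4.774). The perpendicularity gives GU at right angles to DG, so GU runs at -98.40°; with |GU| = 17.7, U = (27.40, -12.74). ∠GUC = 79.8° gives UC at 161.4° from the x-axis; with |UC| = 9.4, C = (18.49, -9.738). ∠UCJ = 149.6° gives CJ at 131.0° from the x-axis; with |CJ| = 25.1, J = (2.026, 9.205). ∠CJT = 59.9° gives JT at 10.90° from the x-axis; with |JT| = 26.7, T = (28.24, 14.25). ∠JTF = 110.3° gives TF at -58.80° from the x-axis; with |TF| = 15.3, F = (36.17, 1.167). Then |DF| = |F − D| = 25.78.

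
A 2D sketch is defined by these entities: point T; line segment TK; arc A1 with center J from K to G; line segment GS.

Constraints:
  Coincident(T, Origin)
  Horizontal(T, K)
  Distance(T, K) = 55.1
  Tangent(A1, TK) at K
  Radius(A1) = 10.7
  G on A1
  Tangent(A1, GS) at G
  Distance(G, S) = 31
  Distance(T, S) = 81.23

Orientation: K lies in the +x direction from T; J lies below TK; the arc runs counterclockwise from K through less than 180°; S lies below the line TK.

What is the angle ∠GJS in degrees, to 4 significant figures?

70.96°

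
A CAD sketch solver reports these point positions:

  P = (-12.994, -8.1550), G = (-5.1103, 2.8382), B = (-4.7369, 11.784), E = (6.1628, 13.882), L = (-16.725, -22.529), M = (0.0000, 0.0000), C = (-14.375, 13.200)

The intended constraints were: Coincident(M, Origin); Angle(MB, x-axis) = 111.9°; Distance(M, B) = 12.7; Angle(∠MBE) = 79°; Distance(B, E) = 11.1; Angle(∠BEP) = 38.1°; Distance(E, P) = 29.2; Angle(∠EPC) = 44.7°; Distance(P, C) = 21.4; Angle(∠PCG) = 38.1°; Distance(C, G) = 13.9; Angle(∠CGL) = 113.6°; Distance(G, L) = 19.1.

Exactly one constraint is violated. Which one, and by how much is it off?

Distance(G, L) = 19.1 — off by 8.80.

M = (0.00, 0.00) ✓; MB at 111.9° ✓; |MB| = 12.70 ✓; ∠MBE = 79.00° ✓; |BE| = 11.10 ✓; ∠BEP = 38.10° ✓; |EP| = 29.20 ✓; ∠EPC = 44.70° ✓; |PC| = 21.40 ✓; ∠PCG = 38.10° ✓; |CG| = 13.90 ✓; ∠CGL = 113.6° ✓; |GL| = 27.90 ✗.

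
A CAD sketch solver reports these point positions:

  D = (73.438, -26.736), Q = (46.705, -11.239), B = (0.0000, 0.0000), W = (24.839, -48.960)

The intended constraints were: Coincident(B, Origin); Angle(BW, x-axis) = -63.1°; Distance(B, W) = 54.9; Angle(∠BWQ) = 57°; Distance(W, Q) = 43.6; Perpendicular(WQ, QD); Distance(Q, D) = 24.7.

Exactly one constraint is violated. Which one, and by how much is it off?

Distance(Q, D) = 24.7 — off by 6.20.

B = (0.00, 0.00) ✓; BW at -63.10° ✓; |BW| = 54.90 ✓; ∠BWQ = 57.00° ✓; |WQ| = 43.60 ✓; ∠(WQ, QD) = 90.00° ✓; |QD| = 30.90 ✗.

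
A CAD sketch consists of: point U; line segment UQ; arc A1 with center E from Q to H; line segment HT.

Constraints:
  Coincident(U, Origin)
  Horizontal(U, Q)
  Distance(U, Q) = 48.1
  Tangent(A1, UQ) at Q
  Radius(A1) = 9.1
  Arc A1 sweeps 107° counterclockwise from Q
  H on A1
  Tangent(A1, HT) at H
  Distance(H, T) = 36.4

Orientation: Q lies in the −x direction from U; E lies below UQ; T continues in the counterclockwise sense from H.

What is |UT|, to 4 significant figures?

65.57

U is at the origin; UQ is horizontal with |UQ| = 48.1 and Q on the −x side, so Q = (-48.10, 0.000). Since A1 is tangent to UQ there, EQ ⟂ UQ, so E = Q + (0, -9.1) = (-48.10, -9.100). On A1, Q sits at bearing 90° from E; a 107° counterclockwise sweep puts H at bearing 197°, so H = E + 9.1·(cos 197°, sin 197°) = (-56.80, -11.76). The tangent condition forces EH to be normal to HT, so HT runs along (−sin 197°, cos 197°); with |HT| = 36.4, T = (-46.16, -46.57). Then |UT| = |T − U| = 65.57.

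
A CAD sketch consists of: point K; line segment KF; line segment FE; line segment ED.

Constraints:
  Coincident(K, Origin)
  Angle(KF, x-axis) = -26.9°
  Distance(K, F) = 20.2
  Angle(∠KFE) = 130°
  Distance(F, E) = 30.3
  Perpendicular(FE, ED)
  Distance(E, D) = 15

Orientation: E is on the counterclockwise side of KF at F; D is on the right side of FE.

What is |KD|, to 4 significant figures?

52.94

∠KFE = 130.0°, so FE runs at -26.9° + (180° − 130.0°) = 23.10° from the x-axis; with |FE| = 30.3, E = F + 30.3·(cos 23.10°, sin 23.10°) = (45.88, 2.749). The perpendicularity gives ED at right angles to FE; with |ED| = 15.0 on the right of FE, D = E + 15.0·(0.3923, -0.9198) = (51.77, -11.05). Then |KD| = |D − K| = 52.94.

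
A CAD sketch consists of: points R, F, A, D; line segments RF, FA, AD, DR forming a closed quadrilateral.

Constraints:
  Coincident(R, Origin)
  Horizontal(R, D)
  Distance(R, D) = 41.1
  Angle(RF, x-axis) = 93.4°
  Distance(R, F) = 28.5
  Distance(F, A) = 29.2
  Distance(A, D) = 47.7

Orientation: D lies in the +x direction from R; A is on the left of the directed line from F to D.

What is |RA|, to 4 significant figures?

49.73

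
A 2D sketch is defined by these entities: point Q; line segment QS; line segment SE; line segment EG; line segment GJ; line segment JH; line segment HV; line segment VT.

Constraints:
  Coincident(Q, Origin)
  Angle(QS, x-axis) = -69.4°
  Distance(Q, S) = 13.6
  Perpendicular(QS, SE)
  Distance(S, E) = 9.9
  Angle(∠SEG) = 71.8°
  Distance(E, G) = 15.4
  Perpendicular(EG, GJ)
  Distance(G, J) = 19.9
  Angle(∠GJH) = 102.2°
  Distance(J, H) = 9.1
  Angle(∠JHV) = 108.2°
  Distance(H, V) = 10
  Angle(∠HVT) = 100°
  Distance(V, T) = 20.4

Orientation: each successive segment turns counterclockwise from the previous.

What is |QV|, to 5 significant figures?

16.639

∠GJH = 102.2° gives JH at -63.400° from the x-axis; with |JH| = 9.1, H = (-7.0319, -17.852). ∠JHV = 108.2° gives HV at 8.4000° from the x-axis; with |HV| = 10.0, V = (2.8608, -16.391). Then |QV| = |V − Q| = 16.639.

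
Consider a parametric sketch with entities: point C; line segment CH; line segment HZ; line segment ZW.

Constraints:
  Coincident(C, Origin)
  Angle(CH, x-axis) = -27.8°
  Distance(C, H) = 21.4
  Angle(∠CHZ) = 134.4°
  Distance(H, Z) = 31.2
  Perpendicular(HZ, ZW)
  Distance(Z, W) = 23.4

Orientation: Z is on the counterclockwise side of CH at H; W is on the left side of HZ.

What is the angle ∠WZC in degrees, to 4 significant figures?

71.68°

C is at the origin; CH runs at -27.8° with length 21.4, so H = 21.4·(cos -27.8°, sin -27.8°) = (18.93, -9.981). ∠CHZ = 134.4°, so HZ runs at -27.8° + (180° − 134.4°) = 17.80° from the x-axis; with |HZ| = 31.2, Z = H + 31.2·(cos 17.80°, sin 17.80°) = (48.64, -0.4430). HZ is perpendicular to ZW; with |ZW| = 23.4 on the left of HZ, W = Z + 23.4·(-0.3057, 0.9521) = (41.48, 21.84). Then cos ∠WZC = ZW·ZC / (|ZW||ZC|), giving 71.68°.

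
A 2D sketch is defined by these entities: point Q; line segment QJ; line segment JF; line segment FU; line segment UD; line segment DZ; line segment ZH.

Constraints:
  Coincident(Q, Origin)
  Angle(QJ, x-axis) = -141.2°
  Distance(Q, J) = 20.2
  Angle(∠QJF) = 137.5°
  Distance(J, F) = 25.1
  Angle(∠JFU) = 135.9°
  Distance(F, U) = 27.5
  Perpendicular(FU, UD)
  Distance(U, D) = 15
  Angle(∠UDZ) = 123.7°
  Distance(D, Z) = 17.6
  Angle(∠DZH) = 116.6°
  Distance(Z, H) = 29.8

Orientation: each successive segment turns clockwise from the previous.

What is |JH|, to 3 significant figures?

8.98

Q is at the origin; QJ runs at -141.2° with length 20.2, so J = (-15.7, -12.7). ∠QJF = 137.5° gives JF at 176° from the x-axis; with |JF| = 25.1, F = (-40.8, -11.0). ∠JFU = 135.9° gives FU at 132° from the x-axis; with |FU| = 27.5, U = (-59.3, 9.33). FU is perpendicular to UD, so UD runs at 42.2°; with |UD| = 15.0, D = (-48.2, 19.4). ∠UDZ = 123.7° gives DZ at -14.1° from the x-axis; with |DZ| = 17.6, Z = (-31.1, 15.1). ∠DZH = 116.6° gives ZH at -77.5° from the x-axis; with |ZH| = 29.8, H = (-24.6, -14.0). Then |JH| = |H − J| = 8.98.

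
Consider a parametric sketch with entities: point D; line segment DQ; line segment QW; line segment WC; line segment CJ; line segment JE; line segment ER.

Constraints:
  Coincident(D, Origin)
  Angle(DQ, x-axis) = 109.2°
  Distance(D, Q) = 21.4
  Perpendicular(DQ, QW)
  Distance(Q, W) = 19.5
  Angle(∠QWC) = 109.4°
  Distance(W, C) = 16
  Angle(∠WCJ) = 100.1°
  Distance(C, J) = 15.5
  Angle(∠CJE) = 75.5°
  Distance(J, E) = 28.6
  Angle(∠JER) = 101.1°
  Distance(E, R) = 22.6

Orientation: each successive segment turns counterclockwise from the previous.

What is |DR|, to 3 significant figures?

43.6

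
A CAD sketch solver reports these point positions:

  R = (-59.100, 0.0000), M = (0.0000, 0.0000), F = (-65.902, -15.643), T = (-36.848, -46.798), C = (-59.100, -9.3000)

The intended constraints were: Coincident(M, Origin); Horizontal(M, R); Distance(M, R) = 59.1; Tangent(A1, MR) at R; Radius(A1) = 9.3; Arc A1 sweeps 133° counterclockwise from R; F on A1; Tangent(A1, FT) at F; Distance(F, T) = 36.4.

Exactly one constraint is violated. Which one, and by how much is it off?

Distance(F, T) = 36.4 — off by 6.20.

M = (0.00, 0.00) ✓; M.y = 0.00, R.y = 0.00 ✓; |MR| = 59.10 ✓; ∠(CR, RM) = 90.00° ✓; |CR| = 9.300 ✓; bearing(C→F) − bearing(C→R) = 133.0° ✓; |CF| = 9.301 ✓; ∠(CF, FT) = 90.00° ✓; |FT| = 42.60 ✗.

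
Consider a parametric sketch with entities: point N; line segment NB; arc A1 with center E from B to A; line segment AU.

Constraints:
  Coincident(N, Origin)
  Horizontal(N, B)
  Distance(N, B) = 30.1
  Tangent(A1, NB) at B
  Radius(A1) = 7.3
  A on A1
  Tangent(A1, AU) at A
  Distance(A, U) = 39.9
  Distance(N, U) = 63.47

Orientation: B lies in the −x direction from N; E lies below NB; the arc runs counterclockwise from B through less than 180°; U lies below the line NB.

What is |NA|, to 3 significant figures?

37.8

Checks: ∠(EB, BN) = 90.00° ✓; |EB| = 7.300 ✓; |EA| = 7.300 ✓; ∠(EA, AU) = 90.00° ✓; |AU| = 39.90 ✓; |NU| = 63.47 ✓.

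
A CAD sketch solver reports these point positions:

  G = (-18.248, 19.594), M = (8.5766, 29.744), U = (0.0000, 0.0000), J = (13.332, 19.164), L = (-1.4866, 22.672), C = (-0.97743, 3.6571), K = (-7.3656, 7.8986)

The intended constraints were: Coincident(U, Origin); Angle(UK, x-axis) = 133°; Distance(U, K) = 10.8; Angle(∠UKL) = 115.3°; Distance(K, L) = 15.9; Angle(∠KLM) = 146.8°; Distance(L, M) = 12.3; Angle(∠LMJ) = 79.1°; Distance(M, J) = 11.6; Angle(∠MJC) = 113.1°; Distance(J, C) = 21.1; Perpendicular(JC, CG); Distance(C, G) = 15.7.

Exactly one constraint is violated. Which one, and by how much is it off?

Distance(C, G) = 15.7 — off by 7.80.

U = (0.00, 0.00) ✓; UK at 133.0° ✓; |UK| = 10.80 ✓; ∠UKL = 115.3° ✓; |KL| = 15.90 ✓; ∠KLM = 146.8° ✓; |LM| = 12.30 ✓; ∠LMJ = 79.10° ✓; |MJ| = 11.60 ✓; ∠MJC = 113.1° ✓; |JC| = 21.10 ✓; ∠(JC, CG) = 90.00° ✓; |CG| = 23.50 ✗.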